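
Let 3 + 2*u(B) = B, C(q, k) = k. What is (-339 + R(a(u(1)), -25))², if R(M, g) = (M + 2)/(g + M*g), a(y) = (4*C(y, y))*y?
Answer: 1796149161/15625 ≈ 1.1495e+5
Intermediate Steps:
u(B) = -3/2 + B/2
a(y) = 4*y² (a(y) = (4*y)*y = 4*y²)
R(M, g) = (2 + M)/(g + M*g)
(-339 + R(a(u(1)), -25))² = (-339 + (2 + 4*(-3/2 + (½)*1)²)/((-25)*(1 + 4*(-3/2 + (½)*1)²)))² = (-339 - (2 + 4*(-3/2 + ½)²)/(25*(1 + 4*(-3/2 + ½)²)))² = (-339 - (2 + 4*(-1)²)/(25*(1 + 4*(-1)²)))² = (-339 - (2 + 4*1)/(25*(1 + 4*1)))² = (-339 - (2 + 4)/(25*(1 + 4)))² = (-339 - 1/25*6/5)² = (-339 - 1/25*⅕*6)² = (-339 - 6/125)² = (-42381/125)² = 1796149161/15625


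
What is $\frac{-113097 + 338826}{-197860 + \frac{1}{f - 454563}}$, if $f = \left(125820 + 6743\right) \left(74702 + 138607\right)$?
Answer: $- \frac{6382809455748516}{5594773728295439} \approx -1.1409$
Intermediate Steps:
$f = 28276880967$ ($f = 132563 \cdot 213309 = 28276880967$)
$\frac{-113097 + 338826}{-197860 + \frac{1}{f - 454563}} = \frac{-113097 + 338826}{-197860 + \frac{1}{28276880967 - 454563}} = \frac{225729}{-197860 + \frac{1}{28276426404}} = \frac{225729}{- \frac{5594773728295439}{28276426404}} = 225729 \left(- \frac{28276426404}{5594773728295439}\right) = - \frac{6382809455748516}{5594773728295439}$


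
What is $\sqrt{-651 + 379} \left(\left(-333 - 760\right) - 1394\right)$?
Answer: $- 9948 i \sqrt{17} \approx - 41017.0 i$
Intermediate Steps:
$\sqrt{-651 + 379} \left(\left(-333 - 760\right) - 1394\right) = \sqrt{-272} \left(-1093 - 1394\right) = 4 i \sqrt{17} \left(-2487\right) = - 9948 i \sqrt{17}$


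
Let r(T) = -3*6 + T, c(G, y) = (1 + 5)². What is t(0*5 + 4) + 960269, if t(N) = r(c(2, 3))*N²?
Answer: 960557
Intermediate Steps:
c(G, y) = 36 (c(G, y) = 6² = 36)
r(T) = -18 + T
t(N) = 18*N² (t(N) = (-18 + 36)*N² = 18*N²)
t(0*5 + 4) + 960269 = 18*(0*5 + 4)² + 960269 = 18*(0 + 4)² + 960269 = 18*4² + 960269 = 18*16 + 960269 = 288 + 960269 = 960557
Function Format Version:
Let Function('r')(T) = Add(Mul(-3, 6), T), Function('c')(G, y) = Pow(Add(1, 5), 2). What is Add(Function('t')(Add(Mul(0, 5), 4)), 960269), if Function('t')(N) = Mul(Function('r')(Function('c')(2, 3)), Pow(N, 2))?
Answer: 960557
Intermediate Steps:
Function('c')(G, y) = 36 (Function('c')(G, y) = Pow(6, 2) = 36)
Function('r')(T) = Add(-18, T)
Function('t')(N) = Mul(18, Pow(N, 2)) (Function('t')(N) = Mul(Add(-18, 36), Pow(N, 2)) = Mul(18, Pow(N, 2)))
Add(Function('t')(Add(Mul(0, 5), 4)), 960269) = Add(Mul(18, Pow(Add(Mul(0, 5), 4), 2)), 960269) = Add(Mul(18, Pow(Add(0, 4), 2)), 960269) = Add(Mul(18, Pow(4, 2)), 960269) = Add(Mul(18, 16), 960269) = Add(288, 960269) = 960557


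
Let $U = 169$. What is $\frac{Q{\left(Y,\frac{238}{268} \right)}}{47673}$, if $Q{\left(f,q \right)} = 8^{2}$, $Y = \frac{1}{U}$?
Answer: $\frac{64}{47673} \approx 0.0013425$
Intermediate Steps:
$Y = \frac{1}{169} \approx 0.0059172$
$Q{\left(f,q \right)} = 64$
$\frac{Q{\left(Y,\frac{238}{268} \right)}}{47673} = \frac{64}{47673}$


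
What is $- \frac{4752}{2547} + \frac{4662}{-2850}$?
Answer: $- \frac{470691}{134425} \approx -3.5015$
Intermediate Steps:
$- \frac{4752}{2547} + \frac{4662}{-2850} = \left(-4752\right) \frac{1}{2547} + 4662 \left(- \frac{1}{2850}\right) = - \frac{528}{283} - \frac{777}{475} = - \frac{470691}{134425}$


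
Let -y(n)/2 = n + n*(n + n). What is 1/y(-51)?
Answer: -1/10302 ≈ -9.7068e-5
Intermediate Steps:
y(n) = -4*n² - 2*n (y(n) = -2*(n + n*(n + n)) = -2*(n + n*(2*n)) = -2*(n + 2*n²) = -4*n² - 2*n)
1/y(-51) = 1/(-2*(-51)*(1 + 2*(-51))) = 1/(-2*(-51)*(1 - 102)) = 1/(-2*(-51)*(-101)) = 1/(-10302) = -1/10302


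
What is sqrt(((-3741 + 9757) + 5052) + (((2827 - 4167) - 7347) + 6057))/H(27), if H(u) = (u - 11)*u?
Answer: sqrt(8438)/432 ≈ 0.21264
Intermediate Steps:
H(u) = u*(-11 + u) (H(u) = (-11 + u)*u = u*(-11 + u))
sqrt(((-3741 + 9757) + 5052) + (((2827 - 4167) - 7347) + 6057))/H(27) = sqrt(((-3741 + 9757) + 5052) + (((2827 - 4167) - 7347) + 6057))/((27*(-11 + 27))) = sqrt((6016 + 5052) + ((-1340 - 7347) + 6057))/((27*16)) = sqrt(11068 + (-8687 + 6057))/432 = sqrt(11068 - 2630)*(1/432) = sqrt(8438)*(1/432) = sqrt(8438)/432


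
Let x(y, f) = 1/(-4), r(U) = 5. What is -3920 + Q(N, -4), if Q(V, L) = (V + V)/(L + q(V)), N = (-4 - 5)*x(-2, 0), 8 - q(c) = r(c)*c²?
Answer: -1336792/341 ≈ -3920.2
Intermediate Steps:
x(y, f) = -¼
q(c) = 8 - 5*c²
N = 9/4 (N = (-4 - 5)*(-¼) = -9*(-¼) = 9/4 ≈ 2.2500)
Q(V, L) = 2*V/(8 + L - 5*V²) (Q(V, L) = (V + V)/(L + (8 - 5*V²)) = (2*V)/(8 + L - 5*V²) = 2*V/(8 + L - 5*V²))
-3920 + Q(N, -4) = -3920 + 2*(9/4)/(8 - 4 - 5*(9/4)²) = -3920 + 2*(9/4)/(8 - 4 - 5*81/16) = -3920 + 2*(9/4)/(8 - 4 - 405/16) = -3920 + 2*(9/4)/(-341/16) = -3920 + 2*(9/4)*(-16/341) = -3920 - 72/341 = -1336792/341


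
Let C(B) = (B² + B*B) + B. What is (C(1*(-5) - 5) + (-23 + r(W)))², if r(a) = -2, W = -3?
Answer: 27225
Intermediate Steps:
C(B) = B + 2*B² (C(B) = (B² + B²) + B = 2*B² + B = B + 2*B²)
(C(1*(-5) - 5) + (-23 + r(W)))² = ((1*(-5) - 5)*(1 + 2*(1*(-5) - 5)) + (-23 - 2))² = ((-5 - 5)*(1 + 2*(-5 - 5)) - 25)² = (-10*(1 + 2*(-10)) - 25)² = (-10*(1 - 20) - 25)² = (-10*(-19) - 25)² = (190 - 25)² = 165² = 27225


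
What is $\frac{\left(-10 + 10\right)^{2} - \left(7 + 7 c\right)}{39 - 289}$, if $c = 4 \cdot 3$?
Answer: $\frac{91}{250} \approx 0.364$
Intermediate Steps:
$c = 12$
$\frac{\left(-10 + 10\right)^{2} - \left(7 + 7 c\right)}{39 - 289} = \frac{\left(-10 + 10\right)^{2} - 91}{39 - 289} = \frac{0^{2} - 91}{-250} = \left(0 - 91\right) \left(- \frac{1}{250}\right) = \left(-91\right) \left(- \frac{1}{250}\right) = \frac{91}{250}$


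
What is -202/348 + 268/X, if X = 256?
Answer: 2597/5568 ≈ 0.46642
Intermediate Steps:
-202/348 + 268/X = -202/348 + 268/256 = -202*1/348 + 268*(1/256) = -101/174 + 67/64 = 2597/5568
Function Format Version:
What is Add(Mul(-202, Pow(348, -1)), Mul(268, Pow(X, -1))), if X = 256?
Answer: Rational(2597, 5568) ≈ 0.46642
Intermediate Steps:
Add(Mul(-202, Pow(348, -1)), Mul(268, Pow(X, -1))) = Add(Mul(-202, Pow(348, -1)), Mul(268, Pow(256, -1))) = Add(Mul(-202, Rational(1, 348)), Mul(268, Rational(1, 256))) = Add(Rational(-101, 174), Rational(67, 64)) = Rational(2597, 5568)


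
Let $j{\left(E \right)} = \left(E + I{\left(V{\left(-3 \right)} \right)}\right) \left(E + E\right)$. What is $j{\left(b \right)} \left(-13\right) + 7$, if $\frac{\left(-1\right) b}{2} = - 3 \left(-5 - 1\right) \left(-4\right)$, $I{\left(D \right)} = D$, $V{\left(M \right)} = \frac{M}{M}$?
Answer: $-542873$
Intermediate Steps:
$V{\left(M \right)} = 1$
$b = 144$ ($b = - 2 - 3 \left(-5 - 1\right) \left(-4\right) = - 2 \left(-3\right) \left(-6\right) \left(-4\right) = - 2 \cdot 18 \left(-4\right) = \left(-2\right) \left(-72\right) = 144$)
$j{\left(E \right)} = 2 E \left(1 + E\right)$ ($j{\left(E \right)} = \left(E + 1\right) \left(E + E\right) = \left(1 + E\right) 2 E = 2 E \left(1 + E\right)$)
$j{\left(b \right)} \left(-13\right) + 7 = 2 \cdot 144 \left(1 + 144\right) \left(-13\right) + 7 = 2 \cdot 144 \cdot 145 \left(-13\right) + 7 = 41760 \left(-13\right) + 7 = -542880 + 7 = -542873$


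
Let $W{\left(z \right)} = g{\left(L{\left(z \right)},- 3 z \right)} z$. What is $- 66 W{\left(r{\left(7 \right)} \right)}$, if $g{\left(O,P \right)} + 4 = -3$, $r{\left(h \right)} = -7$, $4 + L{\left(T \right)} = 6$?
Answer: $-3234$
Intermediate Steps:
$L{\left(T \right)} = 2$ ($L{\left(T \right)} = -4 + 6 = 2$)
$g{\left(O,P \right)} = -7$ ($g{\left(O,P \right)} = -4 - 3 = -7$)
$W{\left(z \right)} = - 7 z$
$- 66 W{\left(r{\left(7 \right)} \right)} = - 66 \left(\left(-7\right) \left(-7\right)\right) = \left(-66\right) 49 = -3234$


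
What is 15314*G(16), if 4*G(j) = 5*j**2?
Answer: 4900480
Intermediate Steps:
G(j) = 5*j**2/4 (G(j) = (5*j**2)/4 = 5*j**2/4)
15314*G(16) = 15314*((5/4)*16**2) = 15314*((5/4)*256) = 15314*320 = 4900480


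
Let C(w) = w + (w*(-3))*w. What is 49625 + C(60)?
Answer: 38885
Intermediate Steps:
C(w) = w - 3*w² (C(w) = w + (-3*w)*w = w - 3*w²)
49625 + C(60) = 49625 + 60*(1 - 3*60) = 49625 + 60*(1 - 180) = 49625 + 60*(-179) = 49625 - 10740 = 38885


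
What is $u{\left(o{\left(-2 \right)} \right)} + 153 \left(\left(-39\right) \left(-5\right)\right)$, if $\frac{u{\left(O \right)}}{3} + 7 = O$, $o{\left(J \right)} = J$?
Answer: $29808$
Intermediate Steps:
$u{\left(O \right)} = -21 + 3 O$
$u{\left(o{\left(-2 \right)} \right)} + 153 \left(\left(-39\right) \left(-5\right)\right) = \left(-21 + 3 \left(-2\right)\right) + 153 \left(\left(-39\right) \left(-5\right)\right) = \left(-21 - 6\right) + 153 \cdot 195 = -27 + 29835 = 29808$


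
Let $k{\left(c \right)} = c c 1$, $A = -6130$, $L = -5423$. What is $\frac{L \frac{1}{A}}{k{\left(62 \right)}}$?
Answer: $\frac{5423}{23563720} \approx 0.00023014$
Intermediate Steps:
$k{\left(c \right)} = c^{2}$ ($k{\left(c \right)} = c^{2} \cdot 1 = c^{2}$)
$\frac{L \frac{1}{A}}{k{\left(62 \right)}} = \frac{\left(-5423\right) \frac{1}{-6130}}{62^{2}} = \frac{\left(-5423\right) \left(- \frac{1}{6130}\right)}{3844} = \frac{5423}{6130} \cdot \frac{1}{3844} = \frac{5423}{23563720}$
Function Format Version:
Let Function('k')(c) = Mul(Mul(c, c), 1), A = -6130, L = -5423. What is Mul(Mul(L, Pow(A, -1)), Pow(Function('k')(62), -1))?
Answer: Rational(5423, 23563720) ≈ 0.00023014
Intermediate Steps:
Function('k')(c) = Pow(c, 2) (Function('k')(c) = Mul(Pow(c, 2), 1) = Pow(c, 2))
Mul(Mul(L, Pow(A, -1)), Pow(Function('k')(62), -1)) = Mul(Mul(-5423, Pow(-6130, -1)), Pow(Pow(62, 2), -1)) = Mul(Mul(-5423, Rational(-1, 6130)), Pow(3844, -1)) = Mul(Rational(5423, 6130), Rational(1, 3844)) = Rational(5423, 23563720)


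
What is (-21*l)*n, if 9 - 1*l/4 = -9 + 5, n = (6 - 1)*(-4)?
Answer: 21840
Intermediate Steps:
n = -20 (n = 5*(-4) = -20)
l = 52 (l = 36 - 4*(-9 + 5) = 36 - 4*(-4) = 36 + 16 = 52)
(-21*l)*n = -21*52*(-20) = -1092*(-20) = 21840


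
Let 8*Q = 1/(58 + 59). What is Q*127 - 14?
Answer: -12977/936 ≈ -13.864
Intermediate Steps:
Q = 1/936 (Q = 1/(8*(58 + 59)) = (⅛)/117 = (⅛)*(1/117) = 1/936 ≈ 0.0010684)
Q*127 - 14 = (1/936)*127 - 14 = 127/936 - 14 = -12977/936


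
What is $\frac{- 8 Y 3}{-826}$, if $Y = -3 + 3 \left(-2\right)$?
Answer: $- \frac{108}{413} \approx -0.2615$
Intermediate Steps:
$Y = -9$ ($Y = -3 - 6 = -9$)
$\frac{- 8 Y 3}{-826} = \frac{\left(-8\right) \left(-9\right) 3}{-826} = 72 \cdot 3 \left(- \frac{1}{826}\right) = 216 \left(- \frac{1}{826}\right) = - \frac{108}{413}$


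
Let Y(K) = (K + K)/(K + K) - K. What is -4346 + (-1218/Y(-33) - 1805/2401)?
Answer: -178883576/40817 ≈ -4382.6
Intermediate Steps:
Y(K) = 1 - K (Y(K) = (2*K)/((2*K)) - K = (2*K)*(1/(2*K)) - K = 1 - K)
-4346 + (-1218/Y(-33) - 1805/2401) = -4346 + (-1218/(1 - 1*(-33)) - 1805/2401) = -4346 + (-1218/(1 + 33) - 1805*1/2401) = -4346 + (-1218/34 - 1805/2401) = -4346 + (-1218*1/34 - 1805/2401) = -4346 + (-609/17 - 1805/2401) = -4346 - 1492894/40817 = -178883576/40817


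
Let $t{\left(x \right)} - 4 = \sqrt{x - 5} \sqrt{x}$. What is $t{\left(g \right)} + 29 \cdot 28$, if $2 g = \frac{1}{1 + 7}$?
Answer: $816 + \frac{i \sqrt{79}}{16} \approx 816.0 + 0.55551 i$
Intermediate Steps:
$g = \frac{1}{16}$ ($g = \frac{1}{2 \left(1 + 7\right)} = \frac{1}{2 \cdot 8} = \frac{1}{2} \cdot \frac{1}{8} = \frac{1}{16} \approx 0.0625$)
$t{\left(x \right)} = 4 + \sqrt{x} \sqrt{-5 + x}$ ($t{\left(x \right)} = 4 + \sqrt{x - 5} \sqrt{x} = 4 + \sqrt{-5 + x} \sqrt{x} = 4 + \sqrt{x} \sqrt{-5 + x}$)
$t{\left(g \right)} + 29 \cdot 28 = \left(4 + \frac{\sqrt{-5 + \frac{1}{16}}}{4}\right) + 29 \cdot 28 = \left(4 + \frac{\sqrt{- \frac{79}{16}}}{4}\right) + 812 = \left(4 + \frac{\frac{1}{4} i \sqrt{79}}{4}\right) + 812 = \left(4 + \frac{i \sqrt{79}}{16}\right) + 812 = 816 + \frac{i \sqrt{79}}{16}$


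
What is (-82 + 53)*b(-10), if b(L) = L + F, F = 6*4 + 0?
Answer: -406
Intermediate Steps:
F = 24 (F = 24 + 0 = 24)
b(L) = 24 + L (b(L) = L + 24 = 24 + L)
(-82 + 53)*b(-10) = (-82 + 53)*(24 - 10) = -29*14 = -406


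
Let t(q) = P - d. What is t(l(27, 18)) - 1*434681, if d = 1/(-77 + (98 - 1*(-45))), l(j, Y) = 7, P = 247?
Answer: -28672645/66 ≈ -4.3443e+5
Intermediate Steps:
d = 1/66 (d = 1/(-77 + (98 + 45)) = 1/(-77 + 143) = 1/66 ≈ 0.015152)
t(q) = 16301/66 (t(q) = 247 - 1*1/66 = 247 - 1/66 = 16301/66)
t(l(27, 18)) - 1*434681 = 16301/66 - 1*434681 = 16301/66 - 434681 = -28672645/66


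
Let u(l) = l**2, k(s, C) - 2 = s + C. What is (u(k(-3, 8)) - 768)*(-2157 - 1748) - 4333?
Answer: 2803362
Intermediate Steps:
k(s, C) = 2 + C + s (k(s, C) = 2 + (s + C) = 2 + (C + s) = 2 + C + s)
(u(k(-3, 8)) - 768)*(-2157 - 1748) - 4333 = ((2 + 8 - 3)**2 - 768)*(-2157 - 1748) - 4333 = (7**2 - 768)*(-3905) - 4333 = (49 - 768)*(-3905) - 4333 = -719*(-3905) - 4333 = 2807695 - 4333 = 2803362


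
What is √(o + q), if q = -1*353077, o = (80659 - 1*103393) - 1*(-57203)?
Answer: 4*I*√19913 ≈ 564.45*I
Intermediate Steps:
o = 34469 (o = (80659 - 103393) + 57203 = -22734 + 57203 = 34469)
q = -353077
√(o + q) = √(34469 - 353077) = √(-318608) = 4*I*√19913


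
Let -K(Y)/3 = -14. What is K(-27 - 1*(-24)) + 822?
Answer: 864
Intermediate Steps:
K(Y) = 42 (K(Y) = -3*(-14) = 42)
K(-27 - 1*(-24)) + 822 = 42 + 822 = 864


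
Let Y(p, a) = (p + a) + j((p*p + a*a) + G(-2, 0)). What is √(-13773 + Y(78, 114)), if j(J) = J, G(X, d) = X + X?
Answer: √5495 ≈ 74.128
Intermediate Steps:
G(X, d) = 2*X
Y(p, a) = -4 + a + p + a² + p² (Y(p, a) = (p + a) + ((p*p + a*a) + 2*(-2)) = (a + p) + ((p² + a²) - 4) = (a + p) + ((a² + p²) - 4) = (a + p) + (-4 + a² + p²) = -4 + a + p + a² + p²)
√(-13773 + Y(78, 114)) = √(-13773 + (-4 + 114 + 78 + 114² + 78²)) = √(-13773 + (-4 + 114 + 78 + 12996 + 6084)) = √(-13773 + 19268) = √5495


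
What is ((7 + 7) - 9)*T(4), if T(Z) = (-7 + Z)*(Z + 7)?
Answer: -165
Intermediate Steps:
T(Z) = (-7 + Z)*(7 + Z)
((7 + 7) - 9)*T(4) = ((7 + 7) - 9)*(-49 + 4²) = (14 - 9)*(-49 + 16) = 5*(-33) = -165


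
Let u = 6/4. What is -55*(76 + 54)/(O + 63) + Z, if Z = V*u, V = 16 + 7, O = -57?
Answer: -6943/6 ≈ -1157.2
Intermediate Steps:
u = 3/2 (u = 6*(¼) = 3/2 ≈ 1.5000)
V = 23
Z = 69/2 (Z = 23*(3/2) = 69/2 ≈ 34.500)
-55*(76 + 54)/(O + 63) + Z = -55*(76 + 54)/(-57 + 63) + 69/2 = -7150/6 + 69/2 = -55*65/3 + 69/2 = -3575/3 + 69/2 = -6943/6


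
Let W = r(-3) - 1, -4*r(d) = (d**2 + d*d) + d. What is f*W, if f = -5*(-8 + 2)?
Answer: -285/2 ≈ -142.50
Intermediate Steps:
r(d) = -d**2/2 - d/4 (r(d) = -((d**2 + d*d) + d)/4 = -((d**2 + d**2) + d)/4 = -(2*d**2 + d)/4 = -(d + 2*d**2)/4 = -d**2/2 - d/4)
f = 30 (f = -5*(-6) = 30)
W = -19/4 (W = -1/4*(-3)*(1 + 2*(-3)) - 1 = -1/4*(-3)*(1 - 6) - 1 = -1/4*(-3)*(-5) - 1 = -15/4 - 1 = -19/4 ≈ -4.7500)
f*W = 30*(-19/4) = -285/2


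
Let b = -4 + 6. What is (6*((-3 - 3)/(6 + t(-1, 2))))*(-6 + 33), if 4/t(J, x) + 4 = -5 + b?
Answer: -3402/19 ≈ -179.05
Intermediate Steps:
b = 2
t(J, x) = -4/7 (t(J, x) = 4/(-4 + (-5 + 2)) = 4/(-4 - 3) = 4/(-7) = 4*(-⅐) = -4/7)
(6*((-3 - 3)/(6 + t(-1, 2))))*(-6 + 33) = (6*((-3 - 3)/(6 - 4/7)))*(-6 + 33) = (6*(-6/38/7))*27 = (6*(-6*7/38))*27 = (6*(-21/19))*27 = -126/19*27 = -3402/19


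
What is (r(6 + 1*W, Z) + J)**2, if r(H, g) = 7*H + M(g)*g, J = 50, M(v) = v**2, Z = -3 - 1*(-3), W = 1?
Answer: 9801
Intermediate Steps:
Z = 0 (Z = -3 + 3 = 0)
r(H, g) = g**3 + 7*H (r(H, g) = 7*H + g**2*g = 7*H + g**3 = g**3 + 7*H)
(r(6 + 1*W, Z) + J)**2 = ((0**3 + 7*(6 + 1*1)) + 50)**2 = ((0 + 7*(6 + 1)) + 50)**2 = ((0 + 7*7) + 50)**2 = ((0 + 49) + 50)**2 = (49 + 50)**2 = 99**2 = 9801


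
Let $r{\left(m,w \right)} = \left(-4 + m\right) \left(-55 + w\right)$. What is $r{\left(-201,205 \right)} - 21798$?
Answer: $-52548$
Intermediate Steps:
$r{\left(m,w \right)} = \left(-55 + w\right) \left(-4 + m\right)$
$r{\left(-201,205 \right)} - 21798 = \left(220 - -11055 - 820 - 41205\right) - 21798 = \left(220 + 11055 - 820 - 41205\right) - 21798 = -30750 - 21798 = -52548$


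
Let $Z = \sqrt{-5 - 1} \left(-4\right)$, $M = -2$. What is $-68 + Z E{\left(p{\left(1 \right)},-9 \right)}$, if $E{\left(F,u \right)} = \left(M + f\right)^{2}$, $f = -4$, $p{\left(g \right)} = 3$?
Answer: $-68 - 144 i \sqrt{6} \approx -68.0 - 352.73 i$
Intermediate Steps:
$E{\left(F,u \right)} = 36$ ($E{\left(F,u \right)} = \left(-2 - 4\right)^{2} = \left(-6\right)^{2} = 36$)
$Z = - 4 i \sqrt{6}$ ($Z = \sqrt{-6} \left(-4\right) = i \sqrt{6} \left(-4\right) = - 4 i \sqrt{6} \approx - 9.798 i$)
$-68 + Z E{\left(p{\left(1 \right)},-9 \right)} = -68 + - 4 i \sqrt{6} \cdot 36 = -68 - 144 i \sqrt{6}$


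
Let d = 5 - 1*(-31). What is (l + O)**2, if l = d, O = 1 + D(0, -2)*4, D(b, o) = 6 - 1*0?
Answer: 3721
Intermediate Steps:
D(b, o) = 6 (D(b, o) = 6 + 0 = 6)
d = 36 (d = 5 + 31 = 36)
O = 25 (O = 1 + 6*4 = 1 + 24 = 25)
l = 36
(l + O)**2 = (36 + 25)**2 = 61**2 = 3721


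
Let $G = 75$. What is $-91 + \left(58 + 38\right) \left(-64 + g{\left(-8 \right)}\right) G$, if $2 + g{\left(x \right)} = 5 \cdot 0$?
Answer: $-475291$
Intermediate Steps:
$g{\left(x \right)} = -2$ ($g{\left(x \right)} = -2 + 5 \cdot 0 = -2 + 0 = -2$)
$-91 + \left(58 + 38\right) \left(-64 + g{\left(-8 \right)}\right) G = -91 + \left(58 + 38\right) \left(-64 - 2\right) 75 = -91 + 96 \left(-66\right) 75 = -91 - 475200 = -475291$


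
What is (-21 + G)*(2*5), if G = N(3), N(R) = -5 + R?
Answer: -230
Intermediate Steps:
G = -2 (G = -5 + 3 = -2)
(-21 + G)*(2*5) = (-21 - 2)*(2*5) = -23*10 = -230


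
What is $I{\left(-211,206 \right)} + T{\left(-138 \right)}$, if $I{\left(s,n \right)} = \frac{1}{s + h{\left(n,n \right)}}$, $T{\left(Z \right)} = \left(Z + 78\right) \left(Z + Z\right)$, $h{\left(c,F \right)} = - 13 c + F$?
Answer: $\frac{44430479}{2683} \approx 16560.0$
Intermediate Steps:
$h{\left(c,F \right)} = F - 13 c$
$T{\left(Z \right)} = 2 Z \left(78 + Z\right)$ ($T{\left(Z \right)} = \left(78 + Z\right) 2 Z = 2 Z \left(78 + Z\right)$)
$I{\left(s,n \right)} = \frac{1}{s - 12 n}$ ($I{\left(s,n \right)} = \frac{1}{s + \left(n - 13 n\right)} = \frac{1}{s - 12 n}$)
$I{\left(-211,206 \right)} + T{\left(-138 \right)} = \frac{1}{-211 - 2472} + 2 \left(-138\right) \left(78 - 138\right) = \frac{1}{-211 - 2472} + 2 \left(-138\right) \left(-60\right) = \frac{1}{-2683} + 16560 = - \frac{1}{2683} + 16560 = \frac{44430479}{2683}$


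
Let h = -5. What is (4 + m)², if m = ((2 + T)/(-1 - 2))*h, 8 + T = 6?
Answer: 16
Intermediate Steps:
T = -2 (T = -8 + 6 = -2)
m = 0 (m = ((2 - 2)/(-1 - 2))*(-5) = (0/(-3))*(-5) = (0*(-⅓))*(-5) = 0*(-5) = 0)
(4 + m)² = (4 + 0)² = 4² = 16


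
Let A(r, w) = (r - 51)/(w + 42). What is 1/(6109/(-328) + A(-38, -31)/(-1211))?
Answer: -106568/1984117 ≈ -0.053711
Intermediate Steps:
A(r, w) = (-51 + r)/(42 + w)
1/(6109/(-328) + A(-38, -31)/(-1211)) = 1/(6109/(-328) + ((-51 - 38)/(42 - 31))/(-1211)) = 1/(6109*(-1/328) + (-89/11)*(-1/1211)) = 1/(-149/8 + ((1/11)*(-89))*(-1/1211)) = 1/(-149/8 - 89/11*(-1/1211)) = 1/(-149/8 + 89/13321) = 1/(-1984117/106568) = -106568/1984117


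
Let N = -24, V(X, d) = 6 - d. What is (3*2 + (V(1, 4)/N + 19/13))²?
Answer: 1324801/24336 ≈ 54.438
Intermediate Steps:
(3*2 + (V(1, 4)/N + 19/13))² = (3*2 + ((6 - 1*4)/(-24) + 19/13))² = (6 + ((6 - 4)*(-1/24) + 19*(1/13)))² = (6 + (2*(-1/24) + 19/13))² = (6 + (-1/12 + 19/13))² = (6 + 215/156)² = (1151/156)² = 1324801/24336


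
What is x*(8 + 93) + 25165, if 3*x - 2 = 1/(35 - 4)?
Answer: 782236/31 ≈ 25233.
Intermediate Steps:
x = 21/31 (x = ⅔ + 1/(3*(35 - 4)) = ⅔ + (⅓)/31 = ⅔ + (⅓)*(1/31) = ⅔ + 1/93 = 21/31 ≈ 0.67742)
x*(8 + 93) + 25165 = 21*(8 + 93)/31 + 25165 = (21/31)*101 + 25165 = 2121/31 + 25165 = 782236/31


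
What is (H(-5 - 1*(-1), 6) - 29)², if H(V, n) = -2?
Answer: 961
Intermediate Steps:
(H(-5 - 1*(-1), 6) - 29)² = (-2 - 29)² = (-31)² = 961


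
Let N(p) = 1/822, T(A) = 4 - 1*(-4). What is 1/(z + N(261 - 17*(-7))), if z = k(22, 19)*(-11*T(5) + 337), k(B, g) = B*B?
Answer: 822/99064153 ≈ 8.2976e-6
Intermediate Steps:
T(A) = 8 (T(A) = 4 + 4 = 8)
N(p) = 1/822
k(B, g) = B**2
z = 120516 (z = 22**2*(-11*8 + 337) = 484*(-88 + 337) = 484*249 = 120516)
1/(z + N(261 - 17*(-7))) = 1/(120516 + 1/822) = 1/(99064153/822) = 822/99064153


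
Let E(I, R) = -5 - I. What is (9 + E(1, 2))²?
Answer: 9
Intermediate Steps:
(9 + E(1, 2))² = (9 + (-5 - 1*1))² = (9 + (-5 - 1))² = (9 - 6)² = 3² = 9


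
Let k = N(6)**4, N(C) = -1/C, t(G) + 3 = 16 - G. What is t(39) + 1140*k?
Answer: -2713/108 ≈ -25.120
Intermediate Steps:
t(G) = 13 - G (t(G) = -3 + (16 - G) = 13 - G)
k = 1/1296 (k = (-1/6)**4 = 1/1296 ≈ 0.00077160)
t(39) + 1140*k = (13 - 1*39) + 1140*(1/1296) = (13 - 39) + 95/108 = -26 + 95/108 = -2713/108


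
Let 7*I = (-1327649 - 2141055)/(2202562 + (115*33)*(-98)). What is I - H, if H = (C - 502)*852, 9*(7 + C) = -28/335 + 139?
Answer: 1353921349696432/3219659205 ≈ 4.2052e+5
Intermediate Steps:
C = 25432/3015 (C = -7 + (-28/335 + 139)/9 = -7 + (1/9)*(46537/335) = -7 + 46537/3015 = 25432/3015 ≈ 8.4352)
I = -867176/3203641 (I = ((-1327649 - 2141055)/(2202562 + (115*33)*(-98)))/7 = (-3468704/(2202562 + 3795*(-98)))/7 = (-3468704/(2202562 - 371910))/7 = (-3468704/1830652)/7 = (-3468704*1/1830652)/7 = (1/7)*(-867176/457663) = -867176/3203641 ≈ -0.27068)
H = -422619832/1005 (H = (25432/3015 - 502)*852 = -1488098/3015*852 = -422619832/1005 ≈ -4.2052e+5)
I - H = -867176/3203641 - 1*(-422619832/1005) = -867176/3203641 + 422619832/1005 = 1353921349696432/3219659205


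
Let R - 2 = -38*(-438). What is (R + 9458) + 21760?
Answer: 47864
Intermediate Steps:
R = 16646 (R = 2 - 38*(-438) = 2 + 16644 = 16646)
(R + 9458) + 21760 = (16646 + 9458) + 21760 = 26104 + 21760 = 47864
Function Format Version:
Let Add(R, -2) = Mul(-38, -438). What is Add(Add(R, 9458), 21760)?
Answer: 47864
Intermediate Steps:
R = 16646 (R = Add(2, Mul(-38, -438)) = Add(2, 16644) = 16646)
Add(Add(R, 9458), 21760) = Add(Add(16646, 9458), 21760) = Add(26104, 21760) = 47864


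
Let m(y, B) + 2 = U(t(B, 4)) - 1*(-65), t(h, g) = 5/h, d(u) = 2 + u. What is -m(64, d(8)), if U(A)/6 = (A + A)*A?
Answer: -66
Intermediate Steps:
U(A) = 12*A² (U(A) = 6*((A + A)*A) = 6*((2*A)*A) = 6*(2*A²) = 12*A²)
m(y, B) = 63 + 300/B² (m(y, B) = -2 + (12*(5/B)² - 1*(-65)) = -2 + (12*(25/B²) + 65) = -2 + (300/B² + 65) = -2 + (65 + 300/B²) = 63 + 300/B²)
-m(64, d(8)) = -(63 + 300/(2 + 8)²) = -(63 + 300/10²) = -(63 + 300*(1/100)) = -(63 + 3) = -1*66 = -66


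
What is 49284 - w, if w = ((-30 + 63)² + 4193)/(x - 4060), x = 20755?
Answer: 822791098/16695 ≈ 49284.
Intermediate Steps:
w = 5282/16695 (w = ((-30 + 63)² + 4193)/(20755 - 4060) = (33² + 4193)/16695 = (1089 + 4193)*(1/16695) = 5282*(1/16695) = 5282/16695 ≈ 0.31638)
49284 - w = 49284 - 1*5282/16695 = 49284 - 5282/16695 = 822791098/16695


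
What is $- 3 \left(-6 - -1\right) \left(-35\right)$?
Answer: $-525$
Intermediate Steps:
$- 3 \left(-6 - -1\right) \left(-35\right) = - 3 \left(-6 + 1\right) \left(-35\right) = \left(-3\right) \left(-5\right) \left(-35\right) = 15 \left(-35\right) = -525$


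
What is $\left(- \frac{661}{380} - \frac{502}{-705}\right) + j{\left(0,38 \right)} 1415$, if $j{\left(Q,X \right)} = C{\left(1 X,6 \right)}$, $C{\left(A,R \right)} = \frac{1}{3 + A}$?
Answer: $\frac{73558691}{2196780} \approx 33.485$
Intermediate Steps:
$j{\left(Q,X \right)} = \frac{1}{3 + X}$ ($j{\left(Q,X \right)} = \frac{1}{3 + 1 X} = \frac{1}{3 + X}$)
$\left(- \frac{661}{380} - \frac{502}{-705}\right) + j{\left(0,38 \right)} 1415 = \left(- \frac{661}{380} - \frac{502}{-705}\right) + \frac{1}{3 + 38} \cdot 1415 = \left(\left(-661\right) \frac{1}{380} - - \frac{502}{705}\right) + \frac{1}{41} \cdot 1415 = \left(- \frac{661}{380} + \frac{502}{705}\right) + \frac{1}{41} \cdot 1415 = - \frac{55049}{53580} + \frac{1415}{41} = \frac{73558691}{2196780}$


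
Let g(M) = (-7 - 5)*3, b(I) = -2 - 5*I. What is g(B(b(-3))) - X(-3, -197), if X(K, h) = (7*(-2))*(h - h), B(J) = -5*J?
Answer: -36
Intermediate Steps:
g(M) = -36 (g(M) = -12*3 = -36)
X(K, h) = 0 (X(K, h) = -14*0 = 0)
g(B(b(-3))) - X(-3, -197) = -36 - 1*0 = -36 + 0 = -36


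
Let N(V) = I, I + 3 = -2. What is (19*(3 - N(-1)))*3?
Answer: 456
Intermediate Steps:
I = -5 (I = -3 - 2 = -5)
N(V) = -5
(19*(3 - N(-1)))*3 = (19*(3 - 1*(-5)))*3 = (19*(3 + 5))*3 = (19*8)*3 = 152*3 = 456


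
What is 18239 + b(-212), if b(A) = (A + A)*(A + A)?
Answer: 198015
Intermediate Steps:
b(A) = 4*A**2 (b(A) = (2*A)*(2*A) = 4*A**2)
18239 + b(-212) = 18239 + 4*(-212)**2 = 18239 + 4*44944 = 18239 + 179776 = 198015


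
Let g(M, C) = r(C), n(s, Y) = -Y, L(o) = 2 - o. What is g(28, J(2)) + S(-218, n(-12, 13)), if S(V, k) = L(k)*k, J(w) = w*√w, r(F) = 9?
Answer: -186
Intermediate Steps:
J(w) = w^(3/2)
S(V, k) = k*(2 - k) (S(V, k) = (2 - k)*k = k*(2 - k))
g(M, C) = 9
g(28, J(2)) + S(-218, n(-12, 13)) = 9 + (-1*13)*(2 - (-1)*13) = 9 - 13*(2 - 1*(-13)) = 9 - 13*(2 + 13) = 9 - 13*15 = 9 - 195 = -186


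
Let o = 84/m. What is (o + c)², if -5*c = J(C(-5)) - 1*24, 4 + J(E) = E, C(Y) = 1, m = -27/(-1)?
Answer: 146689/2025 ≈ 72.439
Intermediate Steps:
m = 27 (m = -27*(-1) = 27)
J(E) = -4 + E
o = 28/9 (o = 84/27 = 84*(1/27) = 28/9 ≈ 3.1111)
c = 27/5 (c = -((-4 + 1) - 1*24)/5 = -(-3 - 24)/5 = -⅕*(-27) = 27/5 ≈ 5.4000)
(o + c)² = (28/9 + 27/5)² = (383/45)² = 146689/2025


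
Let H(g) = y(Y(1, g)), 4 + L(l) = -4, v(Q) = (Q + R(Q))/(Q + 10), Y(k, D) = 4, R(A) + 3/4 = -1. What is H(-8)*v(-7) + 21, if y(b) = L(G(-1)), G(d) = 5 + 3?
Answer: 133/3 ≈ 44.333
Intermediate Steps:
G(d) = 8
R(A) = -7/4 (R(A) = -¾ - 1 = -7/4)
v(Q) = (-7/4 + Q)/(10 + Q) (v(Q) = (Q - 7/4)/(Q + 10) = (-7/4 + Q)/(10 + Q))
L(l) = -8 (L(l) = -4 - 4 = -8)
y(b) = -8
H(g) = -8
H(-8)*v(-7) + 21 = -8*(-7/4 - 7)/(10 - 7) + 21 = -8*(-35)/(3*4) + 21 = -8*(-35/12) + 21 = 70/3 + 21 = 133/3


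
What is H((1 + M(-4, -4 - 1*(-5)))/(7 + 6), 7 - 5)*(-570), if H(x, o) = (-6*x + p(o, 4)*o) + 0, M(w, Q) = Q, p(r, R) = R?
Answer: -52440/13 ≈ -4033.8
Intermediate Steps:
H(x, o) = -6*x + 4*o (H(x, o) = (-6*x + 4*o) + 0 = -6*x + 4*o)
H((1 + M(-4, -4 - 1*(-5)))/(7 + 6), 7 - 5)*(-570) = (-6*(1 + (-4 - 1*(-5)))/(7 + 6) + 4*(7 - 5))*(-570) = (-6*(1 + (-4 + 5))/13 + 4*2)*(-570) = (-6*(1 + 1)/13 + 8)*(-570) = (-12/13 + 8)*(-570) = (92/13)*(-570) = -52440/13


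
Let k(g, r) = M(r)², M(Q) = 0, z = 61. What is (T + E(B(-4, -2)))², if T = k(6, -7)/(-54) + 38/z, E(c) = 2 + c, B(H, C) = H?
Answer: 7056/3721 ≈ 1.8963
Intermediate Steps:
k(g, r) = 0 (k(g, r) = 0² = 0)
T = 38/61 (T = 0/(-54) + 38/61 = 0*(-1/54) + 38*(1/61) = 0 + 38/61 = 38/61 ≈ 0.62295)
(T + E(B(-4, -2)))² = (38/61 + (2 - 4))² = (38/61 - 2)² = (-84/61)² = 7056/3721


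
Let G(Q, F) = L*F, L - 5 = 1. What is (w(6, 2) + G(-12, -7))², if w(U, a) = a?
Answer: 1600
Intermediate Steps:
L = 6 (L = 5 + 1 = 6)
G(Q, F) = 6*F
(w(6, 2) + G(-12, -7))² = (2 + 6*(-7))² = (2 - 42)² = (-40)² = 1600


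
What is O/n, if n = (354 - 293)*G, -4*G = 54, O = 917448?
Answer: -611632/549 ≈ -1114.1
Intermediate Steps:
G = -27/2 (G = -¼*54 = -27/2 ≈ -13.500)
n = -1647/2 (n = (354 - 293)*(-27/2) = 61*(-27/2) = -1647/2 ≈ -823.50)
O/n = 917448/(-1647/2) = 917448*(-2/1647) = -611632/549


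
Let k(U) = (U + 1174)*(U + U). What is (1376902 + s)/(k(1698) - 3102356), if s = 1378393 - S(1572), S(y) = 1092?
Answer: 2754203/6650956 ≈ 0.41411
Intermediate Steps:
k(U) = 2*U*(1174 + U) (k(U) = (1174 + U)*(2*U) = 2*U*(1174 + U))
s = 1377301 (s = 1378393 - 1*1092 = 1378393 - 1092 = 1377301)
(1376902 + s)/(k(1698) - 3102356) = (1376902 + 1377301)/(2*1698*(1174 + 1698) - 3102356) = 2754203/(2*1698*2872 - 3102356) = 2754203/(9753312 - 3102356) = 2754203/6650956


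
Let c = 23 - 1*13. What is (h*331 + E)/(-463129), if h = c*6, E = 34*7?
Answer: -20098/463129 ≈ -0.043396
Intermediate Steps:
c = 10 (c = 23 - 13 = 10)
E = 238
h = 60 (h = 10*6 = 60)
(h*331 + E)/(-463129) = (60*331 + 238)/(-463129) = (19860 + 238)*(-1/463129) = 20098*(-1/463129) = -20098/463129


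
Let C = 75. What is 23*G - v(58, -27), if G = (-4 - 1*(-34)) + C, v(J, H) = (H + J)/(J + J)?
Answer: 280109/116 ≈ 2414.7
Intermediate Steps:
v(J, H) = (H + J)/(2*J) (v(J, H) = (H + J)/((2*J)) = (H + J)*(1/(2*J)) = (H + J)/(2*J))
G = 105 (G = (-4 - 1*(-34)) + 75 = (-4 + 34) + 75 = 30 + 75 = 105)
23*G - v(58, -27) = 23*105 - (-27 + 58)/(2*58) = 2415 - 31/(2*58) = 2415 - 1*31/116 = 2415 - 31/116 = 280109/116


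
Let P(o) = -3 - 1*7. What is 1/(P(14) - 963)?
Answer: -1/973 ≈ -0.0010277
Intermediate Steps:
P(o) = -10 (P(o) = -3 - 7 = -10)
1/(P(14) - 963) = 1/(-10 - 963) = 1/(-973) = -1/973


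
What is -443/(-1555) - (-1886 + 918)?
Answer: 1505683/1555 ≈ 968.29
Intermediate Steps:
-443/(-1555) - (-1886 + 918) = -443*(-1/1555) - 1*(-968) = 443/1555 + 968 = 1505683/1555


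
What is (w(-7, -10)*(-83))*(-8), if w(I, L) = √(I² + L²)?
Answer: 664*√149 ≈ 8105.2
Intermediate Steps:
(w(-7, -10)*(-83))*(-8) = (√((-7)² + (-10)²)*(-83))*(-8) = (√(49 + 100)*(-83))*(-8) = (√149*(-83))*(-8) = -83*√149*(-8) = 664*√149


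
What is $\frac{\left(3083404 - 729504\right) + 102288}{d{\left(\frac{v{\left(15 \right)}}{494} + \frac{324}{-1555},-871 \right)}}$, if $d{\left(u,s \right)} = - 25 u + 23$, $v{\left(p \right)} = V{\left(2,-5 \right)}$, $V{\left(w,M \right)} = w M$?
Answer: $\frac{94338496798}{1102903} \approx 85537.0$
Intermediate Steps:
$V{\left(w,M \right)} = M w$
$v{\left(p \right)} = -10$ ($v{\left(p \right)} = \left(-5\right) 2 = -10$)
$d{\left(u,s \right)} = 23 - 25 u$
$\frac{\left(3083404 - 729504\right) + 102288}{d{\left(\frac{v{\left(15 \right)}}{494} + \frac{324}{-1555},-871 \right)}} = \frac{\left(3083404 - 729504\right) + 102288}{23 - 25 \left(- \frac{10}{494} + \frac{324}{-1555}\right)} = \frac{2353900 + 102288}{23 - 25 \left(\left(-10\right) \frac{1}{494} + 324 \left(- \frac{1}{1555}\right)\right)} = \frac{2456188}{23 - 25 \left(- \frac{5}{247} - \frac{324}{1555}\right)} = \frac{2456188}{23 - - \frac{439015}{76817}} = \frac{2456188}{23 + \frac{439015}{76817}} = \frac{2456188}{\frac{2205806}{76817}} = 2456188 \cdot \frac{76817}{2205806} = \frac{94338496798}{1102903}$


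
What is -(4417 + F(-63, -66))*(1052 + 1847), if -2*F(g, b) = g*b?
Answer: -6777862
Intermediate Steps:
F(g, b) = -b*g/2 (F(g, b) = -g*b/2 = -b*g/2)
-(4417 + F(-63, -66))*(1052 + 1847) = -(4417 - ½*(-66)*(-63))*(1052 + 1847) = -(4417 - 2079)*2899 = -2338*2899 = -1*6777862 = -6777862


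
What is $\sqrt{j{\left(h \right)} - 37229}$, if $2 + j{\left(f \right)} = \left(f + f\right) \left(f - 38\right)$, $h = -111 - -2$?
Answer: $i \sqrt{5185} \approx 72.007 i$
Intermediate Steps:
$h = -109$ ($h = -111 + 2 = -109$)
$j{\left(f \right)} = -2 + 2 f \left(-38 + f\right)$ ($j{\left(f \right)} = -2 + \left(f + f\right) \left(f - 38\right) = -2 + 2 f \left(-38 + f\right)$)
$\sqrt{j{\left(h \right)} - 37229} = \sqrt{\left(-2 - -8284 + 2 \left(-109\right)^{2}\right) - 37229} = \sqrt{\left(-2 + 8284 + 2 \cdot 11881\right) - 37229} = \sqrt{\left(-2 + 8284 + 23762\right) - 37229} = \sqrt{32044 - 37229} = \sqrt{-5185} = i \sqrt{5185}$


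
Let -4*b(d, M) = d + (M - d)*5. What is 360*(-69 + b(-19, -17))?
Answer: -24030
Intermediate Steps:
b(d, M) = d - 5*M/4 (b(d, M) = -(d + (M - d)*5)/4 = -(d + (-5*d + 5*M))/4 = -(-4*d + 5*M)/4 = d - 5*M/4)
360*(-69 + b(-19, -17)) = 360*(-69 + (-19 - 5/4*(-17))) = 360*(-69 + (-19 + 85/4)) = 360*(-69 + 9/4) = 360*(-267/4) = -24030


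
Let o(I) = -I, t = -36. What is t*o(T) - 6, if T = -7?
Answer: -258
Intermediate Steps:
t*o(T) - 6 = -(-36)*(-7) - 6 = -36*7 - 6 = -252 - 6 = -258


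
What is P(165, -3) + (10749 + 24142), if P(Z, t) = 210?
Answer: 35101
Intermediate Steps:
P(165, -3) + (10749 + 24142) = 210 + (10749 + 24142) = 210 + 34891 = 35101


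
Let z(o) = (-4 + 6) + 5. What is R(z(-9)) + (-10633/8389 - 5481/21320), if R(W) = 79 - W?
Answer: 12604774891/178853480 ≈ 70.475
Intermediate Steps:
z(o) = 7 (z(o) = 2 + 5 = 7)
R(z(-9)) + (-10633/8389 - 5481/21320) = (79 - 1*7) + (-10633/8389 - 5481/21320) = (79 - 7) + (-10633*1/8389 - 5481*1/21320) = 72 + (-10633/8389 - 5481/21320) = 72 - 272675669/178853480 = 12604774891/178853480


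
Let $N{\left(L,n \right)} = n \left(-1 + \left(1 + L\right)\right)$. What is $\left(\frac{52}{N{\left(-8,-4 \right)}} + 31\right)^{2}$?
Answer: $\frac{68121}{64} \approx 1064.4$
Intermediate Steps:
$N{\left(L,n \right)} = L n$ ($N{\left(L,n \right)} = n L = L n$)
$\left(\frac{52}{N{\left(-8,-4 \right)}} + 31\right)^{2} = \left(\frac{52}{\left(-8\right) \left(-4\right)} + 31\right)^{2} = \left(\frac{52}{32} + 31\right)^{2} = \left(52 \cdot \frac{1}{32} + 31\right)^{2} = \left(\frac{13}{8} + 31\right)^{2} = \left(\frac{261}{8}\right)^{2} = \frac{68121}{64}$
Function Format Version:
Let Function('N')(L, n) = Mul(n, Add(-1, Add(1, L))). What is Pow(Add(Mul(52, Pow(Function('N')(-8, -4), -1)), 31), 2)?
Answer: Rational(68121, 64) ≈ 1064.4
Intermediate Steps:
Function('N')(L, n) = Mul(L, n) (Function('N')(L, n) = Mul(n, L) = Mul(L, n))
Pow(Add(Mul(52, Pow(Function('N')(-8, -4), -1)), 31), 2) = Pow(Add(Mul(52, Pow(Mul(-8, -4), -1)), 31), 2) = Pow(Add(Mul(52, Pow(32, -1)), 31), 2) = Pow(Add(Mul(52, Rational(1, 32)), 31), 2) = Pow(Add(Rational(13, 8), 31), 2) = Pow(Rational(261, 8), 2) = Rational(68121, 64)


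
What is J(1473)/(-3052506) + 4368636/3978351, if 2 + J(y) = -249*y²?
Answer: 240298804026821/1349326699734 ≈ 178.09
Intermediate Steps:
J(y) = -2 - 249*y²
J(1473)/(-3052506) + 4368636/3978351 = (-2 - 249*1473²)/(-3052506) + 4368636/3978351 = (-2 - 249*2169729)*(-1/3052506) + 4368636*(1/3978351) = (-2 - 540262521)*(-1/3052506) + 485404/442039 = -540262523*(-1/3052506) + 485404/442039 = 540262523/3052506 + 485404/442039 = 240298804026821/1349326699734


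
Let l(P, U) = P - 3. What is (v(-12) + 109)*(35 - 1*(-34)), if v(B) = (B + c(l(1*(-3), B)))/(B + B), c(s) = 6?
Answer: 30153/4 ≈ 7538.3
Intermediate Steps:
l(P, U) = -3 + P
v(B) = (6 + B)/(2*B) (v(B) = (B + 6)/(B + B) = (6 + B)/((2*B)) = (6 + B)*(1/(2*B)) = (6 + B)/(2*B))
(v(-12) + 109)*(35 - 1*(-34)) = ((½)*(6 - 12)/(-12) + 109)*(35 - 1*(-34)) = ((½)*(-1/12)*(-6) + 109)*(35 + 34) = (¼ + 109)*69 = (437/4)*69 = 30153/4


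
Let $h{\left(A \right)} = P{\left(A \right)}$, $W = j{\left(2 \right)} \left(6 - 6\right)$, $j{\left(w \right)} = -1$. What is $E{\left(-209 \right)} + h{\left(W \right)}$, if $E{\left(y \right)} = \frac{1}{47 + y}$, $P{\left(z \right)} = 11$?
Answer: $\frac{1781}{162} \approx 10.994$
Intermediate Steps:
$W = 0$ ($W = - (6 - 6) = \left(-1\right) 0 = 0$)
$h{\left(A \right)} = 11$
$E{\left(-209 \right)} + h{\left(W \right)} = \frac{1}{47 - 209} + 11 = \frac{1}{-162} + 11 = - \frac{1}{162} + 11 = \frac{1781}{162}$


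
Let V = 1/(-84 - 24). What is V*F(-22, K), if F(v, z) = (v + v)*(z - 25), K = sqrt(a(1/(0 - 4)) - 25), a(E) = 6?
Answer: -275/27 + 11*I*sqrt(19)/27 ≈ -10.185 + 1.7758*I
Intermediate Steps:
K = I*sqrt(19) (K = sqrt(6 - 25) = sqrt(-19) = I*sqrt(19) ≈ 4.3589*I)
V = -1/108 (V = 1/(-108) = -1/108 ≈ -0.0092593)
F(v, z) = 2*v*(-25 + z) (F(v, z) = (2*v)*(-25 + z) = 2*v*(-25 + z))
V*F(-22, K) = -(-22)*(-25 + I*sqrt(19))/54 = -(1100 - 44*I*sqrt(19))/108 = -275/27 + 11*I*sqrt(19)/27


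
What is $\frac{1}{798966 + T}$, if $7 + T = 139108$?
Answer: $\frac{1}{938067} \approx 1.066 \cdot 10^{-6}$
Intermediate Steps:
$T = 139101$ ($T = -7 + 139108 = 139101$)
$\frac{1}{798966 + T} = \frac{1}{798966 + 139101} = \frac{1}{938067}$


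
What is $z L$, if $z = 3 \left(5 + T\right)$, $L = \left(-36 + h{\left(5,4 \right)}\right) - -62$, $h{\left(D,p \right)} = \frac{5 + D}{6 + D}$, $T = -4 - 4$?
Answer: $- \frac{2664}{11} \approx -242.18$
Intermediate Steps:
$T = -8$ ($T = -4 - 4 = -8$)
$h{\left(D,p \right)} = \frac{5 + D}{6 + D}$
$L = \frac{296}{11}$ ($L = \left(-36 + \frac{5 + 5}{6 + 5}\right) - -62 = \left(-36 + \frac{1}{11} \cdot 10\right) + 62 = \left(-36 + \frac{10}{11}\right) + 62 = - \frac{386}{11} + 62 = \frac{296}{11} \approx 26.909$)
$z = -9$ ($z = 3 \left(5 - 8\right) = 3 \left(-3\right) = -9$)
$z L = \left(-9\right) \frac{296}{11} = - \frac{2664}{11}$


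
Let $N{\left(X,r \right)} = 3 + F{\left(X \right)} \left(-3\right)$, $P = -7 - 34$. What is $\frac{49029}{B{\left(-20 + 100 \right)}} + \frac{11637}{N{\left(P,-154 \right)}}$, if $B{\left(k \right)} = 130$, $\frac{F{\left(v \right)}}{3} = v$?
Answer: $\frac{3291933}{8060} \approx 408.43$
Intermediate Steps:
$F{\left(v \right)} = 3 v$
$P = -41$ ($P = -7 - 34 = -41$)
$N{\left(X,r \right)} = 3 - 9 X$ ($N{\left(X,r \right)} = 3 + 3 X \left(-3\right) = 3 - 9 X$)
$\frac{49029}{B{\left(-20 + 100 \right)}} + \frac{11637}{N{\left(P,-154 \right)}} = \frac{49029}{130} + \frac{11637}{3 - -369} = 49029 \cdot \frac{1}{130} + \frac{11637}{3 + 369} = \frac{49029}{130} + \frac{11637}{372} = \frac{49029}{130} + 11637 \cdot \frac{1}{372} = \frac{49029}{130} + \frac{3879}{124} = \frac{3291933}{8060}$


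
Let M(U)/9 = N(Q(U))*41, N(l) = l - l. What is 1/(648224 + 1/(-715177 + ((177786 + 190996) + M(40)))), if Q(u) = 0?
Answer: 346395/224541552479 ≈ 1.5427e-6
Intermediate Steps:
N(l) = 0
M(U) = 0 (M(U) = 9*(0*41) = 9*0 = 0)
1/(648224 + 1/(-715177 + ((177786 + 190996) + M(40)))) = 1/(648224 + 1/(-715177 + ((177786 + 190996) + 0))) = 1/(648224 + 1/(-715177 + (368782 + 0))) = 1/(648224 + 1/(-715177 + 368782)) = 1/(648224 + 1/(-346395)) = 1/(648224 - 1/346395) = 1/(224541552479/346395) = 346395/224541552479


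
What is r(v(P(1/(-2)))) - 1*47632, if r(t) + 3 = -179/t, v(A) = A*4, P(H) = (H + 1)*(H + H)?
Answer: -95091/2 ≈ -47546.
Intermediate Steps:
P(H) = 2*H*(1 + H) (P(H) = (1 + H)*(2*H) = 2*H*(1 + H))
v(A) = 4*A
r(t) = -3 - 179/t
r(v(P(1/(-2)))) - 1*47632 = (-3 - 179*(-1/(4*(1 + 1/(-2))))) - 1*47632 = (-3 - 179*(-1/(4*(1 - ½)))) - 47632 = (-3 - 179/(4*(2*(-½)*(½)))) - 47632 = (-3 - 179/(4*(-½))) - 47632 = (-3 - 179/(-2)) - 47632 = (-3 - 179*(-½)) - 47632 = (-3 + 179/2) - 47632 = 173/2 - 47632 = -95091/2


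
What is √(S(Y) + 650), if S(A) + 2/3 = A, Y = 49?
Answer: √6285/3 ≈ 26.426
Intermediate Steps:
S(A) = -⅔ + A
√(S(Y) + 650) = √((-⅔ + 49) + 650) = √(145/3 + 650) = √(2095/3) = √6285/3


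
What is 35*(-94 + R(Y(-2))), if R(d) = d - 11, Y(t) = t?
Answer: -3745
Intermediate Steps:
R(d) = -11 + d
35*(-94 + R(Y(-2))) = 35*(-94 + (-11 - 2)) = 35*(-94 - 13) = 35*(-107) = -3745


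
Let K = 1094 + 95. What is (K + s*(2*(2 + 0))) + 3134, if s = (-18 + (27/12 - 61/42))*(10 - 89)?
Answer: 204938/21 ≈ 9759.0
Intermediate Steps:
s = 114155/84 (s = (-18 + (27*(1/12) - 61*1/42))*(-79) = (-18 + (9/4 - 61/42))*(-79) = (-18 + 67/84)*(-79) = -1445/84*(-79) = 114155/84 ≈ 1359.0)
K = 1189
(K + s*(2*(2 + 0))) + 3134 = (1189 + 114155*(2*(2 + 0))/84) + 3134 = (1189 + 114155*(2*2)/84) + 3134 = (1189 + (114155/84)*4) + 3134 = (1189 + 114155/21) + 3134 = 139124/21 + 3134 = 204938/21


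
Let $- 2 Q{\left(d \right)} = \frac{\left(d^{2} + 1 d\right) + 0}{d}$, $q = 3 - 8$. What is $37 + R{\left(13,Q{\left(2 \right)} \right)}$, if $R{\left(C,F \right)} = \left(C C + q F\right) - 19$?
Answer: $\frac{389}{2} \approx 194.5$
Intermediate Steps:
$q = -5$
$Q{\left(d \right)} = - \frac{d + d^{2}}{2 d}$ ($Q{\left(d \right)} = - \frac{\left(\left(d^{2} + 1 d\right) + 0\right) \frac{1}{d}}{2} = - \frac{\left(\left(d^{2} + d\right) + 0\right) \frac{1}{d}}{2} = - \frac{\left(\left(d + d^{2}\right) + 0\right) \frac{1}{d}}{2} = - \frac{\left(d + d^{2}\right) \frac{1}{d}}{2} = - \frac{\frac{1}{d} \left(d + d^{2}\right)}{2} = - \frac{d + d^{2}}{2 d}$)
$R{\left(C,F \right)} = -19 + C^{2} - 5 F$ ($R{\left(C,F \right)} = \left(C C - 5 F\right) - 19 = \left(C^{2} - 5 F\right) - 19 = -19 + C^{2} - 5 F$)
$37 + R{\left(13,Q{\left(2 \right)} \right)} = 37 - \left(19 - 169 + 5 \left(- \frac{1}{2} - 1\right)\right) = 37 - \left(-150 + 5 \left(- \frac{1}{2} - 1\right)\right) = 37 - - \frac{315}{2} = 37 + \left(-19 + 169 + \frac{15}{2}\right) = 37 + \frac{315}{2} = \frac{389}{2}$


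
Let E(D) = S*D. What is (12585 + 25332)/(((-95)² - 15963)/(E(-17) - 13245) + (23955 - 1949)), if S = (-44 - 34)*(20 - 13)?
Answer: 150265071/87216716 ≈ 1.7229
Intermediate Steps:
S = -546 (S = -78*7 = -546)
E(D) = -546*D
(12585 + 25332)/(((-95)² - 15963)/(E(-17) - 13245) + (23955 - 1949)) = (12585 + 25332)/(((-95)² - 15963)/(-546*(-17) - 13245) + (23955 - 1949)) = 37917/((9025 - 15963)/(9282 - 13245) + 22006) = 37917/(-6938/(-3963) + 22006) = 37917/(-6938*(-1/3963) + 22006) = 37917/(6938/3963 + 22006) = 37917/(87216716/3963) = 37917*(3963/87216716) = 150265071/87216716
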